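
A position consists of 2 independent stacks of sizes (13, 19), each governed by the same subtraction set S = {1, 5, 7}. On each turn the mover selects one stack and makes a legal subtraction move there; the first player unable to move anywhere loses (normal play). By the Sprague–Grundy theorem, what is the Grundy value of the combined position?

All stacks use S = {1, 5, 7}:
G(0) = 0
G(1) = mex{0} = 1
G(2) = mex{1} = 0
G(3) = mex{0} = 1
G(4) = mex{1} = 0
G(5) = mex{0,0} = 1
G(6) = mex{1,1} = 0
G(7) = mex{0,0,0} = 1
G(8) = mex{1,1,1} = 0
G(9) = mex{0,0,0} = 1
G(10) = mex{1,1,1} = 0
G(11) = mex{0,0,0} = 1
G(12) = mex{1,1,1} = 0
G(13) = mex{0,0,0} = 1
G(14) = mex{1,1,1} = 0
G(15) = mex{0,0,0} = 1
G(16) = mex{1,1,1} = 0
G(17) = mex{0,0,0} = 1
G(18) = mex{1,1,1} = 0
G(19) = mex{0,0,0} = 1
Stack A: G(13) = 1.
Stack B: G(19) = 1.
Combined Grundy value = 1 ⊕ 1 = 0.

0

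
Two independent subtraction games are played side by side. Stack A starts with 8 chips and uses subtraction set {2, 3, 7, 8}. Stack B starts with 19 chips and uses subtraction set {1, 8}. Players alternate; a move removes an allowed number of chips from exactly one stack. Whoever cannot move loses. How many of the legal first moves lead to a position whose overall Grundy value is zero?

Stack A, S = {2, 3, 7, 8}:
n : 0 1 2 3 4 5 6 7 8
G : 0 0 1 1 2 0 0 1 1
G_A(8) = 1.
Stack B, S = {1, 8}:
n :  0  1  2  3  4  5  6  7  8  9 10 11 12 13 14 15 16 17 18 19
G :  0  1  0  1  0  1  0  1  2  0  1  0  1  0  1  0  1  2  0  1
G_B(19) = 1.
Combined Grundy value = 1 ⊕ 1 = 0.
A winning move leaves total XOR = 0, i.e. changes one component's Grundy value g to g ⊕ X where X is the current total.
Stack A: target g' = 1⊕0 = 1, but every legal move changes the Grundy value (mex property), so 0 moves.
Stack B: target g' = 1⊕0 = 1, but every legal move changes the Grundy value (mex property), so 0 moves.

0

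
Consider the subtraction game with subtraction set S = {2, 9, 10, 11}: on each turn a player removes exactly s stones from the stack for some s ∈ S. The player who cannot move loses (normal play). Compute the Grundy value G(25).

G(0) = 0
G(1) = mex{} = 0
G(2) = mex{0} = 1
G(3) = mex{0} = 1
G(4) = mex{1} = 0
G(5) = mex{1} = 0
G(6) = mex{0} = 1
G(7) = mex{0} = 1
G(8) = mex{1} = 0
G(9) = mex{1,0} = 2
G(10) = mex{0,0,0} = 1
G(11) = mex{2,1,0,0} = 3
G(12) = mex{1,1,1,0} = 2
G(13) = mex{3,0,1,1} = 2
G(14) = mex{2,0,0,1} = 3
G(15) = mex{2,1,0,0} = 3
G(16) = mex{3,1,1,0} = 2
G(17) = mex{3,0,1,1} = 2
G(18) = mex{2,2,0,1} = 3
G(19) = mex{2,1,2,0} = 3
G(20) = mex{3,3,1,2} = 0
G(21) = mex{3,2,3,1} = 0
G(22) = mex{0,2,2,3} = 1
G(23) = mex{0,3,2,2} = 1
G(24) = mex{1,3,3,2} = 0
G(25) = mex{1,2,3,3} = 0

0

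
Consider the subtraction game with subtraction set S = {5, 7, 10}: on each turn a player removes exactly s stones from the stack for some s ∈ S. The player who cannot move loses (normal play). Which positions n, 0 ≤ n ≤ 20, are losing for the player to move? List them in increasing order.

G(0) = 0
G(1) = mex{} = 0
G(2) = mex{} = 0
G(3) = mex{} = 0
G(4) = mex{} = 0
G(5) = mex{0} = 1
G(6) = mex{0} = 1
G(7) = mex{0,0} = 1
G(8) = mex{0,0} = 1
G(9) = mex{0,0} = 1
G(10) = mex{1,0,0} = 2
G(11) = mex{1,0,0} = 2
G(12) = mex{1,1,0} = 2
G(13) = mex{1,1,0} = 2
G(14) = mex{1,1,0} = 2
G(15) = mex{2,1,1} = 0
G(16) = mex{2,1,1} = 0
G(17) = mex{2,2,1} = 0
G(18) = mex{2,2,1} = 0
G(19) = mex{2,2,1} = 0
G(20) = mex{0,2,2} = 1
P-positions are exactly the n with G(n) = 0.

0, 1, 2, 3, 4, 15, 16, 17, 18, 19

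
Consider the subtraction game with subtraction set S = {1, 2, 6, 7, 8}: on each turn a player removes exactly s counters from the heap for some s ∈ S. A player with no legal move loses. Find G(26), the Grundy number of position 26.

2

n :  0  1  2  3  4  5  6  7  8  9 10 11 12 13 14 15 16 17 18 19 20 21 22 23 24 25 26
G :  0  1  2  0  1  2  3  4  5  3  4  5  0  1  2  0  1  2  3  4  5  3  4  5  0  1  2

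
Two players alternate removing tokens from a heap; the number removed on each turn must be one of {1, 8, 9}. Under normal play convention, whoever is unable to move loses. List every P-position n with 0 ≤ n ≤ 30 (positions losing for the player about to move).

0, 2, 4, 6, 16, 18, 20, 22

G(0) = 0
G(1) = mex{0} = 1
G(2) = mex{1} = 0
G(3) = mex{0} = 1
G(4) = mex{1} = 0
G(5) = mex{0} = 1
G(6) = mex{1} = 0
G(7) = mex{0} = 1
G(8) = mex{1,0} = 2
G(9) = mex{2,1,0} = 3
G(10) = mex{3,0,1} = 2
G(11) = mex{2,1,0} = 3
G(12) = mex{3,0,1} = 2
G(13) = mex{2,1,0} = 3
G(14) = mex{3,0,1} = 2
G(15) = mex{2,1,0} = 3
G(16) = mex{3,2,1} = 0
G(17) = mex{0,3,2} = 1
G(18) = mex{1,2,3} = 0
G(19) = mex{0,3,2} = 1
G(20) = mex{1,2,3} = 0
G(21) = mex{0,3,2} = 1
G(22) = mex{1,2,3} = 0
G(23) = mex{0,3,2} = 1
G(24) = mex{1,0,3} = 2
G(25) = mex{2,1,0} = 3
G(26) = mex{3,0,1} = 2
G(27) = mex{2,1,0} = 3
G(28) = mex{3,0,1} = 2
G(29) = mex{2,1,0} = 3
G(30) = mex{3,0,1} = 2
P-positions are exactly the n with G(n) = 0.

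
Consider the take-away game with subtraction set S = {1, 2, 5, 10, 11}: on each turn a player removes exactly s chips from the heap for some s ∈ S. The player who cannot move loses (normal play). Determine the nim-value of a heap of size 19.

G(0) = 0
G(1) = mex{0} = 1
G(2) = mex{1,0} = 2
G(3) = mex{2,1} = 0
G(4) = mex{0,2} = 1
G(5) = mex{1,0,0} = 2
G(6) = mex{2,1,1} = 0
G(7) = mex{0,2,2} = 1
G(8) = mex{1,0,0} = 2
G(9) = mex{2,1,1} = 0
G(10) = mex{0,2,2,0} = 1
G(11) = mex{1,0,0,1,0} = 2
G(12) = mex{2,1,1,2,1} = 0
G(13) = mex{0,2,2,0,2} = 1
G(14) = mex{1,0,0,1,0} = 2
G(15) = mex{2,1,1,2,1} = 0
G(16) = mex{0,2,2,0,2} = 1
G(17) = mex{1,0,0,1,0} = 2
G(18) = mex{2,1,1,2,1} = 0
G(19) = mex{0,2,2,0,2} = 1

1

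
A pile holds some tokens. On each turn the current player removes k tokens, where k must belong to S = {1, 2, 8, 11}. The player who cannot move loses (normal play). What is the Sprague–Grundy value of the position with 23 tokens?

G(0) = 0
G(1) = mex{0} = 1
G(2) = mex{1,0} = 2
G(3) = mex{2,1} = 0
G(4) = mex{0,2} = 1
G(5) = mex{1,0} = 2
G(6) = mex{2,1} = 0
G(7) = mex{0,2} = 1
G(8) = mex{1,0,0} = 2
G(9) = mex{2,1,1} = 0
G(10) = mex{0,2,2} = 1
G(11) = mex{1,0,0,0} = 2
G(12) = mex{2,1,1,1} = 0
G(13) = mex{0,2,2,2} = 1
G(14) = mex{1,0,0,0} = 2
G(15) = mex{2,1,1,1} = 0
G(16) = mex{0,2,2,2} = 1
G(17) = mex{1,0,0,0} = 2
G(18) = mex{2,1,1,1} = 0
G(19) = mex{0,2,2,2} = 1
G(20) = mex{1,0,0,0} = 2
G(21) = mex{2,1,1,1} = 0
G(22) = mex{0,2,2,2} = 1
G(23) = mex{1,0,0,0} = 2

2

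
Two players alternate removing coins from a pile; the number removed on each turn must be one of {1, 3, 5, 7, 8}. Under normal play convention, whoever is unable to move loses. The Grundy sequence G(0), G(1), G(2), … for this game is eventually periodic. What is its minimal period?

15

G(0) = 0
G(1) = mex{0} = 1
G(2) = mex{1} = 0
G(3) = mex{0,0} = 1
G(4) = mex{1,1} = 0
G(5) = mex{0,0,0} = 1
G(6) = mex{1,1,1} = 0
G(7) = mex{0,0,0,0} = 1
G(8) = mex{1,1,1,1,0} = 2
G(9) = mex{2,0,0,0,1} = 3
G(10) = mex{3,1,1,1,0} = 2
G(11) = mex{2,2,0,0,1} = 3
G(12) = mex{3,3,1,1,0} = 2
G(13) = mex{2,2,2,0,1} = 3
G(14) = mex{3,3,3,1,0} = 2
G(15) = mex{2,2,2,2,1} = 0
G(16) = mex{0,3,3,3,2} = 1
G(17) = mex{1,2,2,2,3} = 0
G(18) = mex{0,0,3,3,2} = 1
G(19) = mex{1,1,2,2,3} = 0
G(20) = mex{0,0,0,3,2} = 1
G(21) = mex{1,1,1,2,3} = 0
G(22) = mex{0,0,0,0,2} = 1
G(23) = mex{1,1,1,1,0} = 2
G(24) = mex{2,0,0,0,1} = 3
G(25) = mex{3,1,1,1,0} = 2
G(26) = mex{2,2,0,0,1} = 3
G(27) = mex{3,3,1,1,0} = 2
G(28) = mex{2,2,2,0,1} = 3
G(29) = mex{3,3,3,1,0} = 2
G(30) = mex{2,2,2,2,1} = 0
G(31) = mex{0,3,3,3,2} = 1
G(n+15) = G(n) holds for n = 0,…,7 (a full window of length max(S) = 8), so the sequence is purely periodic with period 15.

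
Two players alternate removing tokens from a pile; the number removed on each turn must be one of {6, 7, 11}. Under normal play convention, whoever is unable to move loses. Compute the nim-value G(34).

G(0) = 0
G(1) = mex{} = 0
G(2) = mex{} = 0
G(3) = mex{} = 0
G(4) = mex{} = 0
G(5) = mex{} = 0
G(6) = mex{0} = 1
G(7) = mex{0,0} = 1
G(8) = mex{0,0} = 1
G(9) = mex{0,0} = 1
G(10) = mex{0,0} = 1
G(11) = mex{0,0,0} = 1
G(12) = mex{1,0,0} = 2
G(13) = mex{1,1,0} = 2
G(14) = mex{1,1,0} = 2
G(15) = mex{1,1,0} = 2
G(16) = mex{1,1,0} = 2
G(17) = mex{1,1,1} = 0
G(18) = mex{2,1,1} = 0
G(19) = mex{2,2,1} = 0
G(20) = mex{2,2,1} = 0
G(21) = mex{2,2,1} = 0
G(22) = mex{2,2,1} = 0
G(23) = mex{0,2,2} = 1
G(24) = mex{0,0,2} = 1
G(25) = mex{0,0,2} = 1
G(26) = mex{0,0,2} = 1
G(27) = mex{0,0,2} = 1
G(28) = mex{0,0,0} = 1
G(29) = mex{1,0,0} = 2
G(30) = mex{1,1,0} = 2
G(31) = mex{1,1,0} = 2
G(32) = mex{1,1,0} = 2
G(33) = mex{1,1,0} = 2
G(34) = mex{1,1,1} = 0

0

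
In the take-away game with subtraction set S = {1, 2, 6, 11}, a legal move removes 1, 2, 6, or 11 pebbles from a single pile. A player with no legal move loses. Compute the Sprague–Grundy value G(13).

3

G(0) = 0
G(1) = mex{0} = 1
G(2) = mex{1,0} = 2
G(3) = mex{2,1} = 0
G(4) = mex{0,2} = 1
G(5) = mex{1,0} = 2
G(6) = mex{2,1,0} = 3
G(7) = mex{3,2,1} = 0
G(8) = mex{0,3,2} = 1
G(9) = mex{1,0,0} = 2
G(10) = mex{2,1,1} = 0
G(11) = mex{0,2,2,0} = 1
G(12) = mex{1,0,3,1} = 2
G(13) = mex{2,1,0,2} = 3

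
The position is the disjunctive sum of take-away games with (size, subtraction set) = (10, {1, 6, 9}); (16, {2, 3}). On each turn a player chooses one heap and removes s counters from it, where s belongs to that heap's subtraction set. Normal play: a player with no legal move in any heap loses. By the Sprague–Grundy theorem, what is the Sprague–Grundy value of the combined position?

3

Heap A, S = {1, 6, 9}:
n :  0  1  2  3  4  5  6  7  8  9 10
G :  0  1  0  1  0  1  2  0  1  2  3
G_A(10) = 3.
Heap B, S = {2, 3}:
G(0) = 0
G(1) = mex{} = 0
G(2) = mex{0} = 1
G(3) = mex{0,0} = 1
G(4) = mex{1,0} = 2
G(5) = mex{1,1} = 0
G(6) = mex{2,1} = 0
G(7) = mex{0,2} = 1
G(8) = mex{0,0} = 1
G(9) = mex{1,0} = 2
G(10) = mex{1,1} = 0
G(11) = mex{2,1} = 0
G(12) = mex{0,2} = 1
G(13) = mex{0,0} = 1
G(14) = mex{1,0} = 2
G(15) = mex{1,1} = 0
G(16) = mex{2,1} = 0
G_B(16) = 0.
Combined Grundy value = 3 ⊕ 0 = 3.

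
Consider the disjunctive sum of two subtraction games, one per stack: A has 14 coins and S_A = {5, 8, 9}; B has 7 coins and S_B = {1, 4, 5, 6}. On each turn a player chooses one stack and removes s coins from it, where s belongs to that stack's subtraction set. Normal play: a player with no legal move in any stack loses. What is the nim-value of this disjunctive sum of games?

Stack A, S = {5, 8, 9}:
n :  0  1  2  3  4  5  6  7  8  9 10 11 12 13 14
G :  0  0  0  0  0  1  1  1  1  1  2  2  2  2  0
G_A(14) = 0.
Stack B, S = {1, 4, 5, 6}:
G(0) = 0
G(1) = mex{0} = 1
G(2) = mex{1} = 0
G(3) = mex{0} = 1
G(4) = mex{1,0} = 2
G(5) = mex{2,1,0} = 3
G(6) = mex{3,0,1,0} = 2
G(7) = mex{2,1,0,1} = 3
G_B(7) = 3.
Combined Grundy value = 0 ⊕ 3 = 3.

3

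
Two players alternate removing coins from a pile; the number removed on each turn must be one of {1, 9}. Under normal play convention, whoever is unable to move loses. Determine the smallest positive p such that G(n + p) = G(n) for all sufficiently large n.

n :  0  1  2  3  4  5  6  7  8  9 10 11 12 13 14
G :  0  1  0  1  0  1  0  1  0  1  0  1  0  1  0
G(n+2) = G(n) holds for n = 0,…,8 (a full window of length max(S) = 9), so the sequence is purely periodic with period 2.

2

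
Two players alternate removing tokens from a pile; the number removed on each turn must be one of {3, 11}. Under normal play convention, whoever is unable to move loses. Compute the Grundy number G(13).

G(0) = 0
G(1) = mex{} = 0
G(2) = mex{} = 0
G(3) = mex{0} = 1
G(4) = mex{0} = 1
G(5) = mex{0} = 1
G(6) = mex{1} = 0
G(7) = mex{1} = 0
G(8) = mex{1} = 0
G(9) = mex{0} = 1
G(10) = mex{0} = 1
G(11) = mex{0,0} = 1
G(12) = mex{1,0} = 2
G(13) = mex{1,0} = 2

2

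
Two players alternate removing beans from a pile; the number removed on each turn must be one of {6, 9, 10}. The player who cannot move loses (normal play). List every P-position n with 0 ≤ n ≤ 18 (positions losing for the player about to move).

0, 1, 2, 3, 4, 5, 16, 17, 18

G(0) = 0
G(1) = mex{} = 0
G(2) = mex{} = 0
G(3) = mex{} = 0
G(4) = mex{} = 0
G(5) = mex{} = 0
G(6) = mex{0} = 1
G(7) = mex{0} = 1
G(8) = mex{0} = 1
G(9) = mex{0,0} = 1
G(10) = mex{0,0,0} = 1
G(11) = mex{0,0,0} = 1
G(12) = mex{1,0,0} = 2
G(13) = mex{1,0,0} = 2
G(14) = mex{1,0,0} = 2
G(15) = mex{1,1,0} = 2
G(16) = mex{1,1,1} = 0
G(17) = mex{1,1,1} = 0
G(18) = mex{2,1,1} = 0
P-positions are exactly the n with G(n) = 0.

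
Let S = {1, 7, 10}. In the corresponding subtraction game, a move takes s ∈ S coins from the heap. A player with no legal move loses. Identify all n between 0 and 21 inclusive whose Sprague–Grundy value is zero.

G(0) = 0
G(1) = mex{0} = 1
G(2) = mex{1} = 0
G(3) = mex{0} = 1
G(4) = mex{1} = 0
G(5) = mex{0} = 1
G(6) = mex{1} = 0
G(7) = mex{0,0} = 1
G(8) = mex{1,1} = 0
G(9) = mex{0,0} = 1
G(10) = mex{1,1,0} = 2
G(11) = mex{2,0,1} = 3
G(12) = mex{3,1,0} = 2
G(13) = mex{2,0,1} = 3
G(14) = mex{3,1,0} = 2
G(15) = mex{2,0,1} = 3
G(16) = mex{3,1,0} = 2
G(17) = mex{2,2,1} = 0
G(18) = mex{0,3,0} = 1
G(19) = mex{1,2,1} = 0
G(20) = mex{0,3,2} = 1
G(21) = mex{1,2,3} = 0
P-positions are exactly the n with G(n) = 0.

0, 2, 4, 6, 8, 17, 19, 21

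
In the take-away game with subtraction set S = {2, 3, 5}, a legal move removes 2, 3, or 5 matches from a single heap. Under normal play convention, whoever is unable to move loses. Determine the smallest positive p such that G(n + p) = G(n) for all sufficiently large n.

7

n :  0  1  2  3  4  5  6  7  8  9 10 11 12 13 14 15
G :  0  0  1  1  2  2  3  0  0  1  1  2  2  3  0  0
G(n+7) = G(n) holds for n = 0,…,4 (a full window of length max(S) = 5), so the sequence is purely periodic with period 7.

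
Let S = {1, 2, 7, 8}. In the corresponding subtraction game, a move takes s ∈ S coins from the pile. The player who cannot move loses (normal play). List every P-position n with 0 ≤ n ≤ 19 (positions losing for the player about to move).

G(0) = 0
G(1) = mex{0} = 1
G(2) = mex{1,0} = 2
G(3) = mex{2,1} = 0
G(4) = mex{0,2} = 1
G(5) = mex{1,0} = 2
G(6) = mex{2,1} = 0
G(7) = mex{0,2,0} = 1
G(8) = mex{1,0,1,0} = 2
G(9) = mex{2,1,2,1} = 0
G(10) = mex{0,2,0,2} = 1
G(11) = mex{1,0,1,0} = 2
G(12) = mex{2,1,2,1} = 0
G(13) = mex{0,2,0,2} = 1
G(14) = mex{1,0,1,0} = 2
G(15) = mex{2,1,2,1} = 0
G(16) = mex{0,2,0,2} = 1
G(17) = mex{1,0,1,0} = 2
G(18) = mex{2,1,2,1} = 0
G(19) = mex{0,2,0,2} = 1
P-positions are exactly the n with G(n) = 0.

0, 3, 6, 9, 12, 15, 18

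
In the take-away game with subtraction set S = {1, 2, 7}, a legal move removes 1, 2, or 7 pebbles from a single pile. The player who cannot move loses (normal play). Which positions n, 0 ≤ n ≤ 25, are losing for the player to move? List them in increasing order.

G(0) = 0
G(1) = mex{0} = 1
G(2) = mex{1,0} = 2
G(3) = mex{2,1} = 0
G(4) = mex{0,2} = 1
G(5) = mex{1,0} = 2
G(6) = mex{2,1} = 0
G(7) = mex{0,2,0} = 1
G(8) = mex{1,0,1} = 2
G(9) = mex{2,1,2} = 0
G(10) = mex{0,2,0} = 1
G(11) = mex{1,0,1} = 2
G(12) = mex{2,1,2} = 0
G(13) = mex{0,2,0} = 1
G(14) = mex{1,0,1} = 2
G(15) = mex{2,1,2} = 0
G(16) = mex{0,2,0} = 1
G(17) = mex{1,0,1} = 2
G(18) = mex{2,1,2} = 0
G(19) = mex{0,2,0} = 1
G(20) = mex{1,0,1} = 2
G(21) = mex{2,1,2} = 0
G(22) = mex{0,2,0} = 1
G(23) = mex{1,0,1} = 2
G(24) = mex{2,1,2} = 0
G(25) = mex{0,2,0} = 1
P-positions are exactly the n with G(n) = 0.

0, 3, 6, 9, 12, 15, 18, 21, 24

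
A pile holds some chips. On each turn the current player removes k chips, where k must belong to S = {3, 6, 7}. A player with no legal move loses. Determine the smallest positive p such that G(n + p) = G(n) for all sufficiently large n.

10

G(0) = 0
G(1) = mex{} = 0
G(2) = mex{} = 0
G(3) = mex{0} = 1
G(4) = mex{0} = 1
G(5) = mex{0} = 1
G(6) = mex{1,0} = 2
G(7) = mex{1,0,0} = 2
G(8) = mex{1,0,0} = 2
G(9) = mex{2,1,0} = 3
G(10) = mex{2,1,1} = 0
G(11) = mex{2,1,1} = 0
G(12) = mex{3,2,1} = 0
G(13) = mex{0,2,2} = 1
G(14) = mex{0,2,2} = 1
G(15) = mex{0,3,2} = 1
G(16) = mex{1,0,3} = 2
G(17) = mex{1,0,0} = 2
G(18) = mex{1,0,0} = 2
G(19) = mex{2,1,0} = 3
G(20) = mex{2,1,1} = 0
G(21) = mex{2,1,1} = 0
G(n+10) = G(n) holds for n = 0,…,6 (a full window of length max(S) = 7), so the sequence is purely periodic with period 10.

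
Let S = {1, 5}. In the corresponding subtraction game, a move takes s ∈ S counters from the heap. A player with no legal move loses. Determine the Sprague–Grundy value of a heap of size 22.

n :  0  1  2  3  4  5  6  7  8  9 10 11 12 13 14 15 16 17 18 19 20 21 22
G :  0  1  0  1  0  1  0  1  0  1  0  1  0  1  0  1  0  1  0  1  0  1  0

0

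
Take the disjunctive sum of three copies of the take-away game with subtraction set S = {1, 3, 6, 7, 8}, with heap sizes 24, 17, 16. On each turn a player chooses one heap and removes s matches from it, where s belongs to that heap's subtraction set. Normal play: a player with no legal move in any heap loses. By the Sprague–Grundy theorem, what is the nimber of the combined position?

2

All heaps use S = {1, 3, 6, 7, 8}:
n :  0  1  2  3  4  5  6  7  8  9 10 11 12 13 14 15 16 17 18 19 20 21 22 23 24
G :  0  1  0  1  0  1  2  3  2  3  2  3  4  0  1  0  1  0  1  2  3  2  3  2  3
Heap A: G(24) = 3.
Heap B: G(17) = 0.
Heap C: G(16) = 1.
Combined Grundy value = 3 ⊕ 0 ⊕ 1 = 2.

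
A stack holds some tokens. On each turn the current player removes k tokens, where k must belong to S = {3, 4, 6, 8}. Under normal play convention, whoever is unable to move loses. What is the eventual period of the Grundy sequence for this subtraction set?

11

n :  0  1  2  3  4  5  6  7  8  9 10 11 12 13 14 15 16 17 18 19 20 21 22 23
G :  0  0  0  1  1  1  2  2  2  3  3  0  0  0  1  1  1  2  2  2  3  3  0  0
G(n+11) = G(n) holds for n = 0,…,7 (a full window of length max(S) = 8), so the sequence is purely periodic with period 11.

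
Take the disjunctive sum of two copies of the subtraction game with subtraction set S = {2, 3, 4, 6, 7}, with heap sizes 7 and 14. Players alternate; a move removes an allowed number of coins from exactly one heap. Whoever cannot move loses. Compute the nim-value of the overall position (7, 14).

1

All heaps use S = {2, 3, 4, 6, 7}:
G(0) = 0
G(1) = mex{} = 0
G(2) = mex{0} = 1
G(3) = mex{0,0} = 1
G(4) = mex{1,0,0} = 2
G(5) = mex{1,1,0} = 2
G(6) = mex{2,1,1,0} = 3
G(7) = mex{2,2,1,0,0} = 3
G(8) = mex{3,2,2,1,0} = 4
G(9) = mex{3,3,2,1,1} = 0
G(10) = mex{4,3,3,2,1} = 0
G(11) = mex{0,4,3,2,2} = 1
G(12) = mex{0,0,4,3,2} = 1
G(13) = mex{1,0,0,3,3} = 2
G(14) = mex{1,1,0,4,3} = 2
Heap A: G(7) = 3.
Heap B: G(14) = 2.
Combined Grundy value = 3 ⊕ 2 = 1.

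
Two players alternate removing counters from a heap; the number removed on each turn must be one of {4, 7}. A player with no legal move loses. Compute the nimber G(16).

1

G(0) = 0
G(1) = mex{} = 0
G(2) = mex{} = 0
G(3) = mex{} = 0
G(4) = mex{0} = 1
G(5) = mex{0} = 1
G(6) = mex{0} = 1
G(7) = mex{0,0} = 1
G(8) = mex{1,0} = 2
G(9) = mex{1,0} = 2
G(10) = mex{1,0} = 2
G(11) = mex{1,1} = 0
G(12) = mex{2,1} = 0
G(13) = mex{2,1} = 0
G(14) = mex{2,1} = 0
G(15) = mex{0,2} = 1
G(16) = mex{0,2} = 1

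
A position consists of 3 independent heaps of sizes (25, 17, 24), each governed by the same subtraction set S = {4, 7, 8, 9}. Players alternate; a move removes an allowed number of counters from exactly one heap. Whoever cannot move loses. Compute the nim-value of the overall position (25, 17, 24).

All heaps use S = {4, 7, 8, 9}:
n :  0  1  2  3  4  5  6  7  8  9 10 11 12 13 14 15 16 17 18 19 20 21 22 23 24 25
G :  0  0  0  0  1  1  1  1  2  2  2  2  3  0  0  0  0  1  1  1  1  2  2  2  2  3
Heap A: G(25) = 3.
Heap B: G(17) = 1.
Heap C: G(24) = 2.
Combined Grundy value = 3 ⊕ 1 ⊕ 2 = 0.

0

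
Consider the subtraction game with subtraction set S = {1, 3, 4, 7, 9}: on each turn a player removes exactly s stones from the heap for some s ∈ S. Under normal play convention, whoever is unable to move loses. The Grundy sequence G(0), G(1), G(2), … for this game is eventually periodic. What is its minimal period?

n :  0  1  2  3  4  5  6  7  8  9 10 11 12 13 14 15 16 17 18
G :  0  1  0  1  2  3  2  3  0  1  0  1  2  3  2  3  0  1  0
G(n+8) = G(n) holds for n = 0,…,8 (a full window of length max(S) = 9), so the sequence is purely periodic with period 8.

8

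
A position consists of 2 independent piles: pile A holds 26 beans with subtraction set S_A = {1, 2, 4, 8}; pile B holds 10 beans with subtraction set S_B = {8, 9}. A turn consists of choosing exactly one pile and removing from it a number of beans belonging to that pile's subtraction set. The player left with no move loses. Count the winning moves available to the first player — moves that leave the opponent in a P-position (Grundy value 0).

2

Pile A, S = {1, 2, 4, 8}:
n :  0  1  2  3  4  5  6  7  8  9 10 11 12 13 14 15 16 17 18 19 20 21 22 23 24 25 26
G :  0  1  2  0  1  2  0  1  2  0  1  2  0  1  2  0  1  2  0  1  2  0  1  2  0  1  2
G_A(26) = 2.
Pile B, S = {8, 9}:
n :  0  1  2  3  4  5  6  7  8  9 10
G :  0  0  0  0  0  0  0  0  1  1  1
G_B(10) = 1.
Combined Grundy value = 2 ⊕ 1 = 3.
A winning move leaves total XOR = 0, i.e. changes one component's Grundy value g to g ⊕ X where X is the current total.
Pile A: need g' = 2⊕3 = 1. Options: 26−1→G=1, 26−2→G=0, 26−4→G=1, 26−8→G=0. Hits: 2.
Pile B: need g' = 1⊕3 = 2. Options: 10−8→G=0, 10−9→G=0. Hits: 0.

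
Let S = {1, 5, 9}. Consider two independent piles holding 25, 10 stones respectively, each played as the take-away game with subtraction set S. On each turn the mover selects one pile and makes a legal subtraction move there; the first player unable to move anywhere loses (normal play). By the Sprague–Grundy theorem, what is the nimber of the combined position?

1

All piles use S = {1, 5, 9}:
G(0) = 0
G(1) = mex{0} = 1
G(2) = mex{1} = 0
G(3) = mex{0} = 1
G(4) = mex{1} = 0
G(5) = mex{0,0} = 1
G(6) = mex{1,1} = 0
G(7) = mex{0,0} = 1
G(8) = mex{1,1} = 0
G(9) = mex{0,0,0} = 1
G(10) = mex{1,1,1} = 0
G(11) = mex{0,0,0} = 1
G(12) = mex{1,1,1} = 0
G(13) = mex{0,0,0} = 1
G(14) = mex{1,1,1} = 0
G(15) = mex{0,0,0} = 1
G(16) = mex{1,1,1} = 0
G(17) = mex{0,0,0} = 1
G(18) = mex{1,1,1} = 0
G(19) = mex{0,0,0} = 1
G(20) = mex{1,1,1} = 0
G(21) = mex{0,0,0} = 1
G(22) = mex{1,1,1} = 0
G(23) = mex{0,0,0} = 1
G(24) = mex{1,1,1} = 0
G(25) = mex{0,0,0} = 1
Pile A: G(25) = 1.
Pile B: G(10) = 0.
Combined Grundy value = 1 ⊕ 0 = 1.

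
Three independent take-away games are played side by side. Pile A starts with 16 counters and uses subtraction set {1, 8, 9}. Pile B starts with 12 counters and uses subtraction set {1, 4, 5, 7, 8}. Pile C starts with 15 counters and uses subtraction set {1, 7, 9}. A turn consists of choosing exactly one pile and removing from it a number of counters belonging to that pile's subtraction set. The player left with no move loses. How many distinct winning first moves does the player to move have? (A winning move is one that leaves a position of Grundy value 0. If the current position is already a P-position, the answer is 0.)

Pile A, S = {1, 8, 9}:
n :  0  1  2  3  4  5  6  7  8  9 10 11 12 13 14 15 16
G :  0  1  0  1  0  1  0  1  2  3  2  3  2  3  2  3  0
G_A(16) = 0.
Pile B, S = {1, 4, 5, 7, 8}:
G(0) = 0
G(1) = mex{0} = 1
G(2) = mex{1} = 0
G(3) = mex{0} = 1
G(4) = mex{1,0} = 2
G(5) = mex{2,1,0} = 3
G(6) = mex{3,0,1} = 2
G(7) = mex{2,1,0,0} = 3
G(8) = mex{3,2,1,1,0} = 4
G(9) = mex{4,3,2,0,1} = 5
G(10) = mex{5,2,3,1,0} = 4
G(11) = mex{4,3,2,2,1} = 0
G(12) = mex{0,4,3,3,2} = 1
G_B(12) = 1.
Pile C, S = {1, 7, 9}:
n :  0  1  2  3  4  5  6  7  8  9 10 11 12 13 14 15
G :  0  1  0  1  0  1  0  1  0  1  0  1  0  1  0  1
G_C(15) = 1.
Combined Grundy value = 0 ⊕ 1 ⊕ 1 = 0.
A winning move leaves total XOR = 0, i.e. changes one component's Grundy value g to g ⊕ X where X is the current total.
Pile A: target g' = 0⊕0 = 0, but every legal move changes the Grundy value (mex property), so 0 moves.
Pile B: target g' = 1⊕0 = 1, but every legal move changes the Grundy value (mex property), so 0 moves.
Pile C: target g' = 1⊕0 = 1, but every legal move changes the Grundy value (mex property), so 0 moves.

0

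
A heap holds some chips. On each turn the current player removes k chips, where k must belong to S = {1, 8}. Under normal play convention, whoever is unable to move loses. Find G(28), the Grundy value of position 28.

n :  0  1  2  3  4  5  6  7  8  9 10 11 12 13 14 15 16 17 18 19 20 21 22 23 24 25 26 27 28
G :  0  1  0  1  0  1  0  1  2  0  1  0  1  0  1  0  1  2  0  1  0  1  0  1  0  1  2  0  1

1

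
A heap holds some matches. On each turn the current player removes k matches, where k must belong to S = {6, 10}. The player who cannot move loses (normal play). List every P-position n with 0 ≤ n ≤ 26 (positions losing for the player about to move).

n :  0  1  2  3  4  5  6  7  8  9 10 11 12 13 14 15 16 17 18 19 20 21 22 23 24 25 26
G :  0  0  0  0  0  0  1  1  1  1  1  1  2  2  2  2  0  0  0  0  0  0  1  1  1  1  1
P-positions are exactly the n with G(n) = 0.

0, 1, 2, 3, 4, 5, 16, 17, 18, 19, 20, 21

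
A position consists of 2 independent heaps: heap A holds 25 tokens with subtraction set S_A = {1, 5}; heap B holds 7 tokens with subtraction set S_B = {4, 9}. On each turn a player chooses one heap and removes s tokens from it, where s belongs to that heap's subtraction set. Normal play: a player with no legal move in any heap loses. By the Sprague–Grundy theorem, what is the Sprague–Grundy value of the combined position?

0

Heap A, S = {1, 5}:
n :  0  1  2  3  4  5  6  7  8  9 10 11 12 13 14 15 16 17 18 19 20 21 22 23 24 25
G :  0  1  0  1  0  1  0  1  0  1  0  1  0  1  0  1  0  1  0  1  0  1  0  1  0  1
G_A(25) = 1.
Heap B, S = {4, 9}:
n : 0 1 2 3 4 5 6 7
G : 0 0 0 0 1 1 1 1
G_B(7) = 1.
Combined Grundy value = 1 ⊕ 1 = 0.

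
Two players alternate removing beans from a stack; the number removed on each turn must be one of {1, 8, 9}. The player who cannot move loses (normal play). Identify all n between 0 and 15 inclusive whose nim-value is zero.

0, 2, 4, 6

n :  0  1  2  3  4  5  6  7  8  9 10 11 12 13 14 15
G :  0  1  0  1  0  1  0  1  2  3  2  3  2  3  2  3
P-positions are exactly the n with G(n) = 0.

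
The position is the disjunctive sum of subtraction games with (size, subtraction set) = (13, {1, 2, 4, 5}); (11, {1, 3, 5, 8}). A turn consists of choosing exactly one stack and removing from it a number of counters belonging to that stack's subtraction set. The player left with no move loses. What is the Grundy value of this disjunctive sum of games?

2

Stack A, S = {1, 2, 4, 5}:
G(0) = 0
G(1) = mex{0} = 1
G(2) = mex{1,0} = 2
G(3) = mex{2,1} = 0
G(4) = mex{0,2,0} = 1
G(5) = mex{1,0,1,0} = 2
G(6) = mex{2,1,2,1} = 0
G(7) = mex{0,2,0,2} = 1
G(8) = mex{1,0,1,0} = 2
G(9) = mex{2,1,2,1} = 0
G(10) = mex{0,2,0,2} = 1
G(11) = mex{1,0,1,0} = 2
G(12) = mex{2,1,2,1} = 0
G(13) = mex{0,2,0,2} = 1
G_A(13) = 1.
Stack B, S = {1, 3, 5, 8}:
n :  0  1  2  3  4  5  6  7  8  9 10 11
G :  0  1  0  1  0  1  0  1  2  3  2  3
G_B(11) = 3.
Combined Grundy value = 1 ⊕ 3 = 2.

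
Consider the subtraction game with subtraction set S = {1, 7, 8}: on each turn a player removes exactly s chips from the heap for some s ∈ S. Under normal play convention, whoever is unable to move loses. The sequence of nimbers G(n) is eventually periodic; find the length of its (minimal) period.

n :  0  1  2  3  4  5  6  7  8  9 10 11 12 13 14 15 16 17 18 19 20 21 22 23 24 25 26 27 28 29 30 31
G :  0  1  0  1  0  1  0  1  2  3  2  3  2  3  2  0  1  0  1  0  1  0  1  2  3  2  3  2  3  2  0  1
G(n+15) = G(n) holds for n = 0,…,7 (a full window of length max(S) = 8), so the sequence is purely periodic with period 15.

15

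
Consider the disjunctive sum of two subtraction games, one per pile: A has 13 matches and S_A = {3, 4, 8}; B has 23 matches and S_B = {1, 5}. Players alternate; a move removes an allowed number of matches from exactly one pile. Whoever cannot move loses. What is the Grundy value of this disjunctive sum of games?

1

Pile A, S = {3, 4, 8}:
G(0) = 0
G(1) = mex{} = 0
G(2) = mex{} = 0
G(3) = mex{0} = 1
G(4) = mex{0,0} = 1
G(5) = mex{0,0} = 1
G(6) = mex{1,0} = 2
G(7) = mex{1,1} = 0
G(8) = mex{1,1,0} = 2
G(9) = mex{2,1,0} = 3
G(10) = mex{0,2,0} = 1
G(11) = mex{2,0,1} = 3
G(12) = mex{3,2,1} = 0
G(13) = mex{1,3,1} = 0
G_A(13) = 0.
Pile B, S = {1, 5}:
n :  0  1  2  3  4  5  6  7  8  9 10 11 12 13 14 15 16 17 18 19 20 21 22 23
G :  0  1  0  1  0  1  0  1  0  1  0  1  0  1  0  1  0  1  0  1  0  1  0  1
G_B(23) = 1.
Combined Grundy value = 0 ⊕ 1 = 1.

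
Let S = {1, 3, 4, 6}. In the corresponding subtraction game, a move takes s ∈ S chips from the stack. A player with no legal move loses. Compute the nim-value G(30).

G(0) = 0
G(1) = mex{0} = 1
G(2) = mex{1} = 0
G(3) = mex{0,0} = 1
G(4) = mex{1,1,0} = 2
G(5) = mex{2,0,1} = 3
G(6) = mex{3,1,0,0} = 2
G(7) = mex{2,2,1,1} = 0
G(8) = mex{0,3,2,0} = 1
G(9) = mex{1,2,3,1} = 0
G(10) = mex{0,0,2,2} = 1
G(11) = mex{1,1,0,3} = 2
G(12) = mex{2,0,1,2} = 3
G(13) = mex{3,1,0,0} = 2
G(14) = mex{2,2,1,1} = 0
G(15) = mex{0,3,2,0} = 1
G(16) = mex{1,2,3,1} = 0
G(17) = mex{0,0,2,2} = 1
G(18) = mex{1,1,0,3} = 2
G(19) = mex{2,0,1,2} = 3
G(20) = mex{3,1,0,0} = 2
G(21) = mex{2,2,1,1} = 0
G(22) = mex{0,3,2,0} = 1
G(23) = mex{1,2,3,1} = 0
G(24) = mex{0,0,2,2} = 1
G(25) = mex{1,1,0,3} = 2
G(26) = mex{2,0,1,2} = 3
G(27) = mex{3,1,0,0} = 2
G(28) = mex{2,2,1,1} = 0
G(29) = mex{0,3,2,0} = 1
G(30) = mex{1,2,3,1} = 0

0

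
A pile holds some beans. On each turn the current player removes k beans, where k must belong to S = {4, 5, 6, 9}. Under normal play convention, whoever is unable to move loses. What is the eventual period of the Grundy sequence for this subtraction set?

n :  0  1  2  3  4  5  6  7  8  9 10 11 12 13 14 15 16 17 18 19 20 21 22 23 24 25 26 27
G :  0  0  0  0  1  1  1  1  2  2  2  2  3  0  0  0  0  1  1  1  1  2  2  2  2  3  0  0
G(n+13) = G(n) holds for n = 0,…,8 (a full window of length max(S) = 9), so the sequence is purely periodic with period 13.

13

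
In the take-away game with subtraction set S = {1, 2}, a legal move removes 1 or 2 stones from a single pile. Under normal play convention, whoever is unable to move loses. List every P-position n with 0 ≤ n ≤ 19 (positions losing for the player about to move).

0, 3, 6, 9, 12, 15, 18

n :  0  1  2  3  4  5  6  7  8  9 10 11 12 13 14 15 16 17 18 19
G :  0  1  2  0  1  2  0  1  2  0  1  2  0  1  2  0  1  2  0  1
P-positions are exactly the n with G(n) = 0.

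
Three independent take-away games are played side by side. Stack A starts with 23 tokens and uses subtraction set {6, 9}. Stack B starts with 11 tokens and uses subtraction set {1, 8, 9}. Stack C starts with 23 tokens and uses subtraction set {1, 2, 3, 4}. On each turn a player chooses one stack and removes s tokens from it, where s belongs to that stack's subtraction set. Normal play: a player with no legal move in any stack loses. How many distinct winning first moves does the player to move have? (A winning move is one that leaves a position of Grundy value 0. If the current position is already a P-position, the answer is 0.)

Stack A, S = {6, 9}:
G(0) = 0
G(1) = mex{} = 0
G(2) = mex{} = 0
G(3) = mex{} = 0
G(4) = mex{} = 0
G(5) = mex{} = 0
G(6) = mex{0} = 1
G(7) = mex{0} = 1
G(8) = mex{0} = 1
G(9) = mex{0,0} = 1
G(10) = mex{0,0} = 1
G(11) = mex{0,0} = 1
G(12) = mex{1,0} = 2
G(13) = mex{1,0} = 2
G(14) = mex{1,0} = 2
G(15) = mex{1,1} = 0
G(16) = mex{1,1} = 0
G(17) = mex{1,1} = 0
G(18) = mex{2,1} = 0
G(19) = mex{2,1} = 0
G(20) = mex{2,1} = 0
G(21) = mex{0,2} = 1
G(22) = mex{0,2} = 1
G(23) = mex{0,2} = 1
G_A(23) = 1.
Stack B, S = {1, 8, 9}:
G(0) = 0
G(1) = mex{0} = 1
G(2) = mex{1} = 0
G(3) = mex{0} = 1
G(4) = mex{1} = 0
G(5) = mex{0} = 1
G(6) = mex{1} = 0
G(7) = mex{0} = 1
G(8) = mex{1,0} = 2
G(9) = mex{2,1,0} = 3
G(10) = mex{3,0,1} = 2
G(11) = mex{2,1,0} = 3
G_B(11) = 3.
Stack C, S = {1, 2, 3, 4}:
G(0) = 0
G(1) = mex{0} = 1
G(2) = mex{1,0} = 2
G(3) = mex{2,1,0} = 3
G(4) = mex{3,2,1,0} = 4
G(5) = mex{4,3,2,1} = 0
G(6) = mex{0,4,3,2} = 1
G(7) = mex{1,0,4,3} = 2
G(8) = mex{2,1,0,4} = 3
G(9) = mex{3,2,1,0} = 4
G(10) = mex{4,3,2,1} = 0
G(11) = mex{0,4,3,2} = 1
G(12) = mex{1,0,4,3} = 2
G(13) = mex{2,1,0,4} = 3
G(14) = mex{3,2,1,0} = 4
G(15) = mex{4,3,2,1} = 0
G(16) = mex{0,4,3,2} = 1
G(17) = mex{1,0,4,3} = 2
G(18) = mex{2,1,0,4} = 3
G(19) = mex{3,2,1,0} = 4
G(20) = mex{4,3,2,1} = 0
G(21) = mex{0,4,3,2} = 1
G(22) = mex{1,0,4,3} = 2
G(23) = mex{2,1,0,4} = 3
G_C(23) = 3.
Combined Grundy value = 1 ⊕ 3 ⊕ 3 = 1.
A winning move leaves total XOR = 0, i.e. changes one component's Grundy value g to g ⊕ X where X is the current total.
Stack A: need g' = 1⊕1 = 0. Options: 23−6→G=0, 23−9→G=2. Hits: 1.
Stack B: need g' = 3⊕1 = 2. Options: 11−1→G=2, 11−8→G=1, 11−9→G=0. Hits: 1.
Stack C: need g' = 3⊕1 = 2. Options: 23−1→G=2, 23−2→G=1, 23−3→G=0, 23−4→G=4. Hits: 1.

3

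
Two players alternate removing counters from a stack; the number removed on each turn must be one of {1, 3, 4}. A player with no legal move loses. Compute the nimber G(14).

n :  0  1  2  3  4  5  6  7  8  9 10 11 12 13 14
G :  0  1  0  1  2  3  2  0  1  0  1  2  3  2  0

0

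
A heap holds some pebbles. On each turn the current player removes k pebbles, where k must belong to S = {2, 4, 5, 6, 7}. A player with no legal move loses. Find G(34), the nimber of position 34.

n :  0  1  2  3  4  5  6  7  8  9 10 11 12 13 14 15 16 17 18 19 20 21 22 23 24 25 26 27 28 29 30 31 32 33 34
G :  0  0  1  1  2  2  3  3  4  0  0  1  1  2  2  3  3  4  0  0  1  1  2  2  3  3  4  0  0  1  1  2  2  3  3

3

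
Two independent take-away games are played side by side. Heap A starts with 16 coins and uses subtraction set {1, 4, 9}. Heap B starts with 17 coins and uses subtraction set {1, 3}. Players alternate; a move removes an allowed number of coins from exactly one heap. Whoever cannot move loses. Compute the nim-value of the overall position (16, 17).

Heap A, S = {1, 4, 9}:
G(0) = 0
G(1) = mex{0} = 1
G(2) = mex{1} = 0
G(3) = mex{0} = 1
G(4) = mex{1,0} = 2
G(5) = mex{2,1} = 0
G(6) = mex{0,0} = 1
G(7) = mex{1,1} = 0
G(8) = mex{0,2} = 1
G(9) = mex{1,0,0} = 2
G(10) = mex{2,1,1} = 0
G(11) = mex{0,0,0} = 1
G(12) = mex{1,1,1} = 0
G(13) = mex{0,2,2} = 1
G(14) = mex{1,0,0} = 2
G(15) = mex{2,1,1} = 0
G(16) = mex{0,0,0} = 1
G_A(16) = 1.
Heap B, S = {1, 3}:
G(0) = 0
G(1) = mex{0} = 1
G(2) = mex{1} = 0
G(3) = mex{0,0} = 1
G(4) = mex{1,1} = 0
G(5) = mex{0,0} = 1
G(6) = mex{1,1} = 0
G(7) = mex{0,0} = 1
G(8) = mex{1,1} = 0
G(9) = mex{0,0} = 1
G(10) = mex{1,1} = 0
G(11) = mex{0,0} = 1
G(12) = mex{1,1} = 0
G(13) = mex{0,0} = 1
G(14) = mex{1,1} = 0
G(15) = mex{0,0} = 1
G(16) = mex{1,1} = 0
G(17) = mex{0,0} = 1
G_B(17) = 1.
Combined Grundy value = 1 ⊕ 1 = 0.

0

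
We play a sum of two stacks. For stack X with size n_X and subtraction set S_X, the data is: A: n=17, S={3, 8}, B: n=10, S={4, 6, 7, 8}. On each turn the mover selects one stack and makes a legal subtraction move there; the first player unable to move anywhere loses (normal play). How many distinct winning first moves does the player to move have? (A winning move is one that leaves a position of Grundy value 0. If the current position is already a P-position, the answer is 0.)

2

Stack A, S = {3, 8}:
n :  0  1  2  3  4  5  6  7  8  9 10 11 12 13 14 15 16 17
G :  0  0  0  1  1  1  0  0  2  1  1  0  0  0  1  1  1  0
G_A(17) = 0.
Stack B, S = {4, 6, 7, 8}:
G(0) = 0
G(1) = mex{} = 0
G(2) = mex{} = 0
G(3) = mex{} = 0
G(4) = mex{0} = 1
G(5) = mex{0} = 1
G(6) = mex{0,0} = 1
G(7) = mex{0,0,0} = 1
G(8) = mex{1,0,0,0} = 2
G(9) = mex{1,0,0,0} = 2
G(10) = mex{1,1,0,0} = 2
G_B(10) = 2.
Combined Grundy value = 0 ⊕ 2 = 2.
A winning move leaves total XOR = 0, i.e. changes one component's Grundy value g to g ⊕ X where X is the current total.
Stack A: need g' = 0⊕2 = 2. Options: 17−3→G=1, 17−8→G=1. Hits: 0.
Stack B: need g' = 2⊕2 = 0. Options: 10−4→G=1, 10−6→G=1, 10−7→G=0, 10−8→G=0. Hits: 2.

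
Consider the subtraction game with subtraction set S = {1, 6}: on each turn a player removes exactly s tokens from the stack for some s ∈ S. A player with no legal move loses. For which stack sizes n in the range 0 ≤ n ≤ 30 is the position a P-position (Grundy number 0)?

G(0) = 0
G(1) = mex{0} = 1
G(2) = mex{1} = 0
G(3) = mex{0} = 1
G(4) = mex{1} = 0
G(5) = mex{0} = 1
G(6) = mex{1,0} = 2
G(7) = mex{2,1} = 0
G(8) = mex{0,0} = 1
G(9) = mex{1,1} = 0
G(10) = mex{0,0} = 1
G(11) = mex{1,1} = 0
G(12) = mex{0,2} = 1
G(13) = mex{1,0} = 2
G(14) = mex{2,1} = 0
G(15) = mex{0,0} = 1
G(16) = mex{1,1} = 0
G(17) = mex{0,0} = 1
G(18) = mex{1,1} = 0
G(19) = mex{0,2} = 1
G(20) = mex{1,0} = 2
G(21) = mex{2,1} = 0
G(22) = mex{0,0} = 1
G(23) = mex{1,1} = 0
G(24) = mex{0,0} = 1
G(25) = mex{1,1} = 0
G(26) = mex{0,2} = 1
G(27) = mex{1,0} = 2
G(28) = mex{2,1} = 0
G(29) = mex{0,0} = 1
G(30) = mex{1,1} = 0
P-positions are exactly the n with G(n) = 0.

0, 2, 4, 7, 9, 11, 14, 16, 18, 21, 23, 25, 28, 30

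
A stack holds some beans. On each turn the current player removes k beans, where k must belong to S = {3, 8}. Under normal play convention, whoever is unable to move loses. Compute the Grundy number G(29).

0

n :  0  1  2  3  4  5  6  7  8  9 10 11 12 13 14 15 16 17 18 19 20 21 22 23 24 25 26 27 28 29
G :  0  0  0  1  1  1  0  0  2  1  1  0  0  0  1  1  1  0  0  2  1  1  0  0  0  1  1  1  0  0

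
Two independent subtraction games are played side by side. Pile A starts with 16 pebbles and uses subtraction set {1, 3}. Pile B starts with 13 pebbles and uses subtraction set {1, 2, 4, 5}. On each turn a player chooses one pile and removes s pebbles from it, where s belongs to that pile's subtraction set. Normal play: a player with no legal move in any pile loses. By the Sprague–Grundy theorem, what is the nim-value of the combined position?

Pile A, S = {1, 3}:
G(0) = 0
G(1) = mex{0} = 1
G(2) = mex{1} = 0
G(3) = mex{0,0} = 1
G(4) = mex{1,1} = 0
G(5) = mex{0,0} = 1
G(6) = mex{1,1} = 0
G(7) = mex{0,0} = 1
G(8) = mex{1,1} = 0
G(9) = mex{0,0} = 1
G(10) = mex{1,1} = 0
G(11) = mex{0,0} = 1
G(12) = mex{1,1} = 0
G(13) = mex{0,0} = 1
G(14) = mex{1,1} = 0
G(15) = mex{0,0} = 1
G(16) = mex{1,1} = 0
G_A(16) = 0.
Pile B, S = {1, 2, 4, 5}:
G(0) = 0
G(1) = mex{0} = 1
G(2) = mex{1,0} = 2
G(3) = mex{2,1} = 0
G(4) = mex{0,2,0} = 1
G(5) = mex{1,0,1,0} = 2
G(6) = mex{2,1,2,1} = 0
G(7) = mex{0,2,0,2} = 1
G(8) = mex{1,0,1,0} = 2
G(9) = mex{2,1,2,1} = 0
G(10) = mex{0,2,0,2} = 1
G(11) = mex{1,0,1,0} = 2
G(12) = mex{2,1,2,1} = 0
G(13) = mex{0,2,0,2} = 1
G_B(13) = 1.
Combined Grundy value = 0 ⊕ 1 = 1.

1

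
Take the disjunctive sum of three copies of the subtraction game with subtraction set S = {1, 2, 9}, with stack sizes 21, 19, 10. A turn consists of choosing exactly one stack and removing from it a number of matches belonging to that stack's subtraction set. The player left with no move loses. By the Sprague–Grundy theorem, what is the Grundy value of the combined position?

2

All stacks use S = {1, 2, 9}:
G(0) = 0
G(1) = mex{0} = 1
G(2) = mex{1,0} = 2
G(3) = mex{2,1} = 0
G(4) = mex{0,2} = 1
G(5) = mex{1,0} = 2
G(6) = mex{2,1} = 0
G(7) = mex{0,2} = 1
G(8) = mex{1,0} = 2
G(9) = mex{2,1,0} = 3
G(10) = mex{3,2,1} = 0
G(11) = mex{0,3,2} = 1
G(12) = mex{1,0,0} = 2
G(13) = mex{2,1,1} = 0
G(14) = mex{0,2,2} = 1
G(15) = mex{1,0,0} = 2
G(16) = mex{2,1,1} = 0
G(17) = mex{0,2,2} = 1
G(18) = mex{1,0,3} = 2
G(19) = mex{2,1,0} = 3
G(20) = mex{3,2,1} = 0
G(21) = mex{0,3,2} = 1
Stack A: G(21) = 1.
Stack B: G(19) = 3.
Stack C: G(10) = 0.
Combined Grundy value = 1 ⊕ 3 ⊕ 0 = 2.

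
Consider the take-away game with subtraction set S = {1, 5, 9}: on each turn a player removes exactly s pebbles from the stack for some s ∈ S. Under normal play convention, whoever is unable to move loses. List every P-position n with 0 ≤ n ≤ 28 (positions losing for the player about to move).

n :  0  1  2  3  4  5  6  7  8  9 10 11 12 13 14 15 16 17 18 19 20 21 22 23 24 25 26 27 28
G :  0  1  0  1  0  1  0  1  0  1  0  1  0  1  0  1  0  1  0  1  0  1  0  1  0  1  0  1  0
P-positions are exactly the n with G(n) = 0.

0, 2, 4, 6, 8, 10, 12, 14, 16, 18, 20, 22, 24, 26, 28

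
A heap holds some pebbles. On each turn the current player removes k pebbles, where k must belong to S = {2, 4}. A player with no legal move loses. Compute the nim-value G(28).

G(0) = 0
G(1) = mex{} = 0
G(2) = mex{0} = 1
G(3) = mex{0} = 1
G(4) = mex{1,0} = 2
G(5) = mex{1,0} = 2
G(6) = mex{2,1} = 0
G(7) = mex{2,1} = 0
G(8) = mex{0,2} = 1
G(9) = mex{0,2} = 1
G(10) = mex{1,0} = 2
G(11) = mex{1,0} = 2
G(12) = mex{2,1} = 0
G(13) = mex{2,1} = 0
G(14) = mex{0,2} = 1
G(15) = mex{0,2} = 1
G(16) = mex{1,0} = 2
G(17) = mex{1,0} = 2
G(18) = mex{2,1} = 0
G(19) = mex{2,1} = 0
G(20) = mex{0,2} = 1
G(21) = mex{0,2} = 1
G(22) = mex{1,0} = 2
G(23) = mex{1,0} = 2
G(24) = mex{2,1} = 0
G(25) = mex{2,1} = 0
G(26) = mex{0,2} = 1
G(27) = mex{0,2} = 1
G(28) = mex{1,0} = 2

2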